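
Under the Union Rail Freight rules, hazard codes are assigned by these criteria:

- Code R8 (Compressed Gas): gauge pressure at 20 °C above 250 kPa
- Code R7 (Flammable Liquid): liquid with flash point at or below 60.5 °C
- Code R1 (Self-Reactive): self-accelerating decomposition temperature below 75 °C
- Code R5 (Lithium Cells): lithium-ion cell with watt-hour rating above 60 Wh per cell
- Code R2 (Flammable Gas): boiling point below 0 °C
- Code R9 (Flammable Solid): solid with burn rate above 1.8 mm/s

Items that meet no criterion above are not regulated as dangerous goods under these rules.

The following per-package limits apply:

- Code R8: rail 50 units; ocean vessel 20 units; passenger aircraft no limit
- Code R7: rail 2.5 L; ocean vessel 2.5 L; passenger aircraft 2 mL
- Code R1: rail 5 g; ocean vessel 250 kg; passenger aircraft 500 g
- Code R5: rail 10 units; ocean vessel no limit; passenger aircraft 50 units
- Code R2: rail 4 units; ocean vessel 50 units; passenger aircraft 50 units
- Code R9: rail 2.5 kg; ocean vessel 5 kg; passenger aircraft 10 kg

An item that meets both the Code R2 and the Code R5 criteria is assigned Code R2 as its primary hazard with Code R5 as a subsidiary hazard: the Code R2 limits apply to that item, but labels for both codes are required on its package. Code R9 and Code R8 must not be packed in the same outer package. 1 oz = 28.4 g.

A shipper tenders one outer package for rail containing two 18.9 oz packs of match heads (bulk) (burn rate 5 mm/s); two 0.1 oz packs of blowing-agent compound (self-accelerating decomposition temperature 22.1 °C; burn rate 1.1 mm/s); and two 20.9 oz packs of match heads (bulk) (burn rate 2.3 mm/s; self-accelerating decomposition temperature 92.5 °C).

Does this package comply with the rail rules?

Match heads (bulk): burn rate 5 mm/s > 1.8 mm/s → Code R9 (Flammable Solid).
The blowing-agent compound has self-accelerating decomposition temperature 22.1 °C, which is < 75 °C, so it is Code R1 (Self-Reactive).
Burn rate 2.3 mm/s meets the Code R9 criterion (Flammable Solid), so the match heads (bulk) are Code R9.
Code R1 quantity: two 0.1 oz packs = 5.68 g.
5.68 g > 5 g (rail limit, Code R1) — over the limit.
Code R9 net quantity: (two 18.9 oz packs = 1073.52 g) + (two 20.9 oz packs = 1187.12 g) = 2260.64 g.
2260.64 g is within the rail limit of 2.5 kg for Code R9.
The segregation rule (Code R9 with Code R8) does not apply to Code R1 with Code R9.

No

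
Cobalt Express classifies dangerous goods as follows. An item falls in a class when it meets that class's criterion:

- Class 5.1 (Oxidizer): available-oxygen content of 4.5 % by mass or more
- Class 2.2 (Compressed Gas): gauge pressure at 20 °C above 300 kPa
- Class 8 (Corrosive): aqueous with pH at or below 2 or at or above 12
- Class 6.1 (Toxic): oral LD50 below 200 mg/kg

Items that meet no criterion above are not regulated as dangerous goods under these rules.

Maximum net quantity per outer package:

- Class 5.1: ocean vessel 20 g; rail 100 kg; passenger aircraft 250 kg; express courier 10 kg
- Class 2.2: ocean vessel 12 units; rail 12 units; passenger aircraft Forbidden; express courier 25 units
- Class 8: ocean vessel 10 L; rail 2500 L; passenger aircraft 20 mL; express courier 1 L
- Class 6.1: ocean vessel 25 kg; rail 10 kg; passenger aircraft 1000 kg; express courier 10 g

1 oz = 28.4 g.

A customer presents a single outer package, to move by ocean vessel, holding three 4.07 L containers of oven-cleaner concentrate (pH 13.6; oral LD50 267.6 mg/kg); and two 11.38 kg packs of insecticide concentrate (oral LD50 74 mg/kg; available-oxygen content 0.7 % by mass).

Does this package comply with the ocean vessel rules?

No

The oven-cleaner concentrate has pH 13.6, which is ≥ 12, so it is Class 8 (Corrosive).
Insecticide concentrate: oral LD50 74 mg/kg < 200 mg/kg → Class 6.1 (Toxic).
Class 8 quantity: three 4.07 L containers = 12.21 L.
12.21 L > 10 L (ocean vessel limit, Class 8) — over the limit.
Class 6.1 quantity: two 11.38 kg packs = 22.76 kg.
22.76 kg is within the ocean vessel limit of 25 kg for Class 6.1.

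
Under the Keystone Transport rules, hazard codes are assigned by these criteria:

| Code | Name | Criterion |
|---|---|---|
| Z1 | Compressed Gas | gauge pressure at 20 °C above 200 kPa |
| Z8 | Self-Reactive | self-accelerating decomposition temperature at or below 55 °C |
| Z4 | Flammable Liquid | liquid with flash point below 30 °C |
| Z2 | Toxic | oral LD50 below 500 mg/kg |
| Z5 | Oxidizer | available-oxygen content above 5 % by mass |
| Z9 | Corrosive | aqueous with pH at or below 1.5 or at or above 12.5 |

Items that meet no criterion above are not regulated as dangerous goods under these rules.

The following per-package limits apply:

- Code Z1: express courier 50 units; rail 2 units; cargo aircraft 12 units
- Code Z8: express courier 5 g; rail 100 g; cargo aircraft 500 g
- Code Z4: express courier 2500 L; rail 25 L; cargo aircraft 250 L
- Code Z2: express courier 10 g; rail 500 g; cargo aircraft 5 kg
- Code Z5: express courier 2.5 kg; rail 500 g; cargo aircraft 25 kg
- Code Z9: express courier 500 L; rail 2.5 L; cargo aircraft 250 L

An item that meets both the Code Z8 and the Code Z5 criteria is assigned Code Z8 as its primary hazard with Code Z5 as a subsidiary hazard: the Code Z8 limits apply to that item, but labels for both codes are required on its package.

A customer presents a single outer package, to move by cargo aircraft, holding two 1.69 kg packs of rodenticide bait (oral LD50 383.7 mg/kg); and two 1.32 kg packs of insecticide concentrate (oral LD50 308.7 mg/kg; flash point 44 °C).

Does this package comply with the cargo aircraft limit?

No

The rodenticide bait has oral LD50 383.7 mg/kg, which is < 500 mg/kg, so it is Code Z2 (Toxic).
Insecticide concentrate: oral LD50 308.7 mg/kg < 500 mg/kg → Code Z2 (Toxic).
Code Z2 net quantity: (two 1.69 kg packs = 3.38 kg) + (two 1.32 kg packs = 2.64 kg) = 6.02 kg.
That exceeds the Code Z2 cargo aircraft limit of 5 kg.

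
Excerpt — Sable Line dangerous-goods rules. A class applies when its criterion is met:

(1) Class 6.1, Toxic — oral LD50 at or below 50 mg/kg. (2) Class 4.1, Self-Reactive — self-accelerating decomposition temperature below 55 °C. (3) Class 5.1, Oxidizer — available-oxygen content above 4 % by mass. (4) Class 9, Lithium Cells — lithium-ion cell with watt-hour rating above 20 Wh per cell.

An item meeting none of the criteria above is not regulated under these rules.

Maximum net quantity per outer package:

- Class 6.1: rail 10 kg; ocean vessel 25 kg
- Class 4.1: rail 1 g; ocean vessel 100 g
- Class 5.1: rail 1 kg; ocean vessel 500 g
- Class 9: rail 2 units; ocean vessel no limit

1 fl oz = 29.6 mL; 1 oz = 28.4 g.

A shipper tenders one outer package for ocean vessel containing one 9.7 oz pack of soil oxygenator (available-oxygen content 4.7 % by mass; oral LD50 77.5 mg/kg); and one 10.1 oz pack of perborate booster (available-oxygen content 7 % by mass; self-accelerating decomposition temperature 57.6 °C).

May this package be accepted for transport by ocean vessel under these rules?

Soil oxygenator: available-oxygen content 4.7 % by mass > 4 % by mass → Class 5.1 (Oxidizer).
Available-oxygen content 7 % by mass meets the Class 5.1 criterion (Oxidizer), so the perborate booster is Class 5.1.
Total Class 5.1: (one 9.7 oz pack = 275.48 g) + (one 10.1 oz pack = 286.84 g) = 562.32 g.
562.32 g exceeds the ocean vessel limit of 500 g for Class 5.1.

No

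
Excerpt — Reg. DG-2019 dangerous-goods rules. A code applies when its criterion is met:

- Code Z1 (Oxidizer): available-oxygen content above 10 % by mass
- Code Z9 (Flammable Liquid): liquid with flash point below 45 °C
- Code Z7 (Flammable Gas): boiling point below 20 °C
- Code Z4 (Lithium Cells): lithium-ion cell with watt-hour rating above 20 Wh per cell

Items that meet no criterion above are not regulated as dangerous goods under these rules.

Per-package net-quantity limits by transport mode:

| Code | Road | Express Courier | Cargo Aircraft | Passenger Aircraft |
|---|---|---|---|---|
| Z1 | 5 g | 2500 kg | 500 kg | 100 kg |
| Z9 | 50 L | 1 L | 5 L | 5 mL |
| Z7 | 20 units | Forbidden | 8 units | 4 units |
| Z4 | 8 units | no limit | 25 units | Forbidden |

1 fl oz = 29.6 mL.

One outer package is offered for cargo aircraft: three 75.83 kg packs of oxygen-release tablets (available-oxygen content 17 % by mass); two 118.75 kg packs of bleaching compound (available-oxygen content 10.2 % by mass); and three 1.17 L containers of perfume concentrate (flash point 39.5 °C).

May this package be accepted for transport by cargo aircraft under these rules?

The oxygen-release tablets have available-oxygen content 17 % by mass, which is > 10 % by mass, so they are Code Z1 (Oxidizer).
Bleaching compound: available-oxygen content 10.2 % by mass > 10 % by mass → Code Z1 (Oxidizer).
Perfume concentrate: flash point 39.5 °C < 45 °C → Code Z9 (Flammable Liquid).
Total Code Z1: (three 75.83 kg packs = 227.49 kg) + (two 118.75 kg packs = 237.5 kg) = 464.99 kg.
464.99 kg is within the cargo aircraft limit of 500 kg for Code Z1.
Code Z9 quantity: three 1.17 L containers = 3.51 L.
That is within the Code Z9 cargo aircraft limit of 5 L.
Every hazard code is within its cargo aircraft limit and no segregation rule is violated.

Yes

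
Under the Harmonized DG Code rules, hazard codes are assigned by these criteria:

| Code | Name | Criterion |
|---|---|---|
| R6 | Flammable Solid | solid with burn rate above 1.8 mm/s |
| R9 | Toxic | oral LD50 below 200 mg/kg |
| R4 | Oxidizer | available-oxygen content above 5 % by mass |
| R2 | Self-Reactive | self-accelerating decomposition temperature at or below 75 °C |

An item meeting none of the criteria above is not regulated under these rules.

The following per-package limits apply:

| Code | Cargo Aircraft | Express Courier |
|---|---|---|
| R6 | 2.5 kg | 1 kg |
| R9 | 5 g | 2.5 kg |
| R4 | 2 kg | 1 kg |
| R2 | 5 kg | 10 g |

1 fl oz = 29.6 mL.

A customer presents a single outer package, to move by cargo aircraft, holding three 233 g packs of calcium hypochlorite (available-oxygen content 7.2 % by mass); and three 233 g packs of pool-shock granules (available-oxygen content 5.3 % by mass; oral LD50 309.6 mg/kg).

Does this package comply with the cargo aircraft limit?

The calcium hypochlorite has available-oxygen content 7.2 % by mass, which is > 5 % by mass, so it is Code R4 (Oxidizer).
Pool-shock granules: available-oxygen content 5.3 % by mass > 5 % by mass → Code R4 (Oxidizer).
Total Code R4: (three 233 g packs = 699 g) + (three 233 g packs = 699 g) = 1.398 kg.
1.398 kg is within the cargo aircraft limit of 2 kg for Code R4.

Yes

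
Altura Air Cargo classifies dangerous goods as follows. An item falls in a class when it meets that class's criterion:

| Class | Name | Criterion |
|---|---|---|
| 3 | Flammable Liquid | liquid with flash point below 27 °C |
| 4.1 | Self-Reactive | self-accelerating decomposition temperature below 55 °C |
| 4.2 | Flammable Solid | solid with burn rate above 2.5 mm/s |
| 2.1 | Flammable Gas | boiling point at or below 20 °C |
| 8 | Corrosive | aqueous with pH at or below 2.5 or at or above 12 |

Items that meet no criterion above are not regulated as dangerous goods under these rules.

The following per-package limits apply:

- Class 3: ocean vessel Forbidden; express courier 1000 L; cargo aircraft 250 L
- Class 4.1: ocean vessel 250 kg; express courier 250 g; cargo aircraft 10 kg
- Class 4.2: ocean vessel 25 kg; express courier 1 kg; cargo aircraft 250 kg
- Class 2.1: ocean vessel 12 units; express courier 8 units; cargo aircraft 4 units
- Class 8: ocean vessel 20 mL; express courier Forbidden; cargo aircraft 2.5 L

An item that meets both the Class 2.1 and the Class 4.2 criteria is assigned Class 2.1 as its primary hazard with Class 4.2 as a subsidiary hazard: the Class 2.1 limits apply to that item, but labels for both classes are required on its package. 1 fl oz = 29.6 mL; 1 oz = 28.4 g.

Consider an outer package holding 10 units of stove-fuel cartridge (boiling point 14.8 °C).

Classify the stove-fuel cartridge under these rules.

Class 2.1

With boiling point 14.8 °C (≤ 20 °C), the stove-fuel cartridge falls in Class 2.1.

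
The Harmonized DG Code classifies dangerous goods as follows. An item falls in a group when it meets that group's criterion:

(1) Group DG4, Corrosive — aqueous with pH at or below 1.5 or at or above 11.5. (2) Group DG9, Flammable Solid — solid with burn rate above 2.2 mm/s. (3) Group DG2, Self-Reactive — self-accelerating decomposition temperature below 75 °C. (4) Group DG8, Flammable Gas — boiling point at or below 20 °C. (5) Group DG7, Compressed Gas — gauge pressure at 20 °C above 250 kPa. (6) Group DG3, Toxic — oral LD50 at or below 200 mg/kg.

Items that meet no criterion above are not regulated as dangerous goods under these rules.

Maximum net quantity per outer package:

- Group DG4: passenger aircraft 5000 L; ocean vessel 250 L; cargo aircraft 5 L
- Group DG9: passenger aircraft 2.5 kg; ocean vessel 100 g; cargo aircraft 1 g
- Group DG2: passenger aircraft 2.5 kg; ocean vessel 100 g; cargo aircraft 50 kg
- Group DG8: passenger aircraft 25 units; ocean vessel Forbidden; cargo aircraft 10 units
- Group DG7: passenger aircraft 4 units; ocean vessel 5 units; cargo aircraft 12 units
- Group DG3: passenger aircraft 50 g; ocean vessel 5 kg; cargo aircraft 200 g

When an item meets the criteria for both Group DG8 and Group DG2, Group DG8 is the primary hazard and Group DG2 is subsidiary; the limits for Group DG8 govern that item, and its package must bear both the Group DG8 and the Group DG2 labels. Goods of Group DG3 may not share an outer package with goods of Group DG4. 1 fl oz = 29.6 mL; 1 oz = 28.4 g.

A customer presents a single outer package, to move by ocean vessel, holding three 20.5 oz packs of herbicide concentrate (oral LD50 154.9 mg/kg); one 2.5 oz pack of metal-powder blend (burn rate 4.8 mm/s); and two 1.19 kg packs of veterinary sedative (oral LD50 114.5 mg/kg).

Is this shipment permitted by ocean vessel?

Yes

Oral LD50 154.9 mg/kg meets the Group DG3 criterion (Toxic), so the herbicide concentrate is Group DG3.
The metal-powder blend has burn rate 4.8 mm/s, which is > 2.2 mm/s, so it is Group DG9 (Flammable Solid).
With oral LD50 114.5 mg/kg (≤ 200 mg/kg), the veterinary sedative falls in Group DG3.
Group DG3 net quantity: (three 20.5 oz packs = 1746.6 g) + (two 1.19 kg packs = 2.38 kg) = 4126.6 g.
4126.6 g ≤ 5 kg (ocean vessel limit, Group DG3) — within limit.
Group DG9 quantity: one 2.5 oz pack = 71 g.
71 g ≤ 100 g (ocean vessel limit, Group DG9) — within limit.
The segregation rule (Group DG3 with Group DG4) does not apply to Group DG3 with Group DG9.
Every hazard group is within its ocean vessel limit and no segregation rule is violated.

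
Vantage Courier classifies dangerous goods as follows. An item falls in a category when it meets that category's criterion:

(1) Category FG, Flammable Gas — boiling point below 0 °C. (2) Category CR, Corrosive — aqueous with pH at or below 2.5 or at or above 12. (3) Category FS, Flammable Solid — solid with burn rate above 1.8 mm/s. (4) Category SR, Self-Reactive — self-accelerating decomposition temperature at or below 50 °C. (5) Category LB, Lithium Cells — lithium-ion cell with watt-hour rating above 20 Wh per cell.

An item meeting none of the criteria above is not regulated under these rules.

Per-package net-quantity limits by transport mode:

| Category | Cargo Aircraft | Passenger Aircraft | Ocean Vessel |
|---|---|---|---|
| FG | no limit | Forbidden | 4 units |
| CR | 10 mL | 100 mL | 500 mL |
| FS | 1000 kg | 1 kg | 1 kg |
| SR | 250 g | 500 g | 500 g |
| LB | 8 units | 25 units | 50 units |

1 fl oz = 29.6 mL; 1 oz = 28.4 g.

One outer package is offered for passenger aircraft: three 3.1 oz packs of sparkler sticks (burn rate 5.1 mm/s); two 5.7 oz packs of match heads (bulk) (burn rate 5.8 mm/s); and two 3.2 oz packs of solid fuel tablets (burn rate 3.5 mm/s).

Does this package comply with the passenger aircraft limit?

The sparkler sticks have burn rate 5.1 mm/s, which is > 1.8 mm/s, so they are Category FS (Flammable Solid).
With burn rate 5.8 mm/s (> 1.8 mm/s), the match heads (bulk) fall in Category FS.
Burn rate 3.5 mm/s meets the Category FS criterion (Flammable Solid), so the solid fuel tablets are Category FS.
Total Category FS: (three 3.1 oz packs = 264.12 g) + (two 5.7 oz packs = 323.76 g) + (two 3.2 oz packs = 181.76 g) = 769.64 g.
769.64 g is within the passenger aircraft limit of 1 kg for Category FS.

Yes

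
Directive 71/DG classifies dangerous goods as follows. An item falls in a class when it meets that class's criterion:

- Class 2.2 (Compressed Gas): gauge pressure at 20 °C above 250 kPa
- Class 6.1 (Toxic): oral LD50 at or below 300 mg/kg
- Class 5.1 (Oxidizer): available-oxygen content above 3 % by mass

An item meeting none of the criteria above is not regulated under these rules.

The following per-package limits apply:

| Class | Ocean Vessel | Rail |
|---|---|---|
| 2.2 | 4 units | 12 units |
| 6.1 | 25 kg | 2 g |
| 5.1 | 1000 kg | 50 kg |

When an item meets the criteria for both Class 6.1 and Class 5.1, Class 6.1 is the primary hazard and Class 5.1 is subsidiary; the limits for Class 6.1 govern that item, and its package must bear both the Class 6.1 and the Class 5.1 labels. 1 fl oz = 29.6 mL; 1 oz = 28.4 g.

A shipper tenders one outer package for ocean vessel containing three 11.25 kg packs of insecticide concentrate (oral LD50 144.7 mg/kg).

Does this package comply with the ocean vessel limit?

No

The insecticide concentrate has oral LD50 144.7 mg/kg, which is ≤ 300 mg/kg, so it is Class 6.1 (Toxic).
Class 6.1 quantity: three 11.25 kg packs = 33.75 kg.
33.75 kg exceeds the ocean vessel limit of 25 kg for Class 6.1.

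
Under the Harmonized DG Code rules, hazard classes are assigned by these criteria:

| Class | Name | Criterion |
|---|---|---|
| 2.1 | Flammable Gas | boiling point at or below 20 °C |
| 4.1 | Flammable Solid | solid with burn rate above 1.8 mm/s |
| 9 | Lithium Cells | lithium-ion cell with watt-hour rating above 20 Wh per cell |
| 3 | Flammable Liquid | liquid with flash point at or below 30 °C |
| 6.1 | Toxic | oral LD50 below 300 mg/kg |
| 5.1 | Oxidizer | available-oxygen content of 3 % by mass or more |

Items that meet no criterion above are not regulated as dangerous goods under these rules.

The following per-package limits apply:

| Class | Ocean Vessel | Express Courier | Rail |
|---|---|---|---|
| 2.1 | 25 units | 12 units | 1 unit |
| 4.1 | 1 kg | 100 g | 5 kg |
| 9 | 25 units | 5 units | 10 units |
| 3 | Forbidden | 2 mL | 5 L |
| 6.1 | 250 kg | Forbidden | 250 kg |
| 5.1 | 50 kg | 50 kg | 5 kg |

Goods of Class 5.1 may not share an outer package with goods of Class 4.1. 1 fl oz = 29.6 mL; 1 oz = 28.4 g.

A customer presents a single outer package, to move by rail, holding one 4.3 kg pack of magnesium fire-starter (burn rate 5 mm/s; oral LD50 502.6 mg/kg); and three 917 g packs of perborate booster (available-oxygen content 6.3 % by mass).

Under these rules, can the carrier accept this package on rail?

Magnesium fire-starter: burn rate 5 mm/s > 1.8 mm/s → Class 4.1 (Flammable Solid).
With available-oxygen content 6.3 % by mass (≥ 3 % by mass), the perborate booster falls in Class 5.1.
Class 5.1 quantity: three 917 g packs = 2.751 kg.
2.751 kg is within the rail limit of 5 kg for Class 5.1.
Class 4.1 quantity: 4.3 kg.
That is within the Class 4.1 rail limit of 5 kg.
Class 5.1 and Class 4.1 may not share an outer package.

No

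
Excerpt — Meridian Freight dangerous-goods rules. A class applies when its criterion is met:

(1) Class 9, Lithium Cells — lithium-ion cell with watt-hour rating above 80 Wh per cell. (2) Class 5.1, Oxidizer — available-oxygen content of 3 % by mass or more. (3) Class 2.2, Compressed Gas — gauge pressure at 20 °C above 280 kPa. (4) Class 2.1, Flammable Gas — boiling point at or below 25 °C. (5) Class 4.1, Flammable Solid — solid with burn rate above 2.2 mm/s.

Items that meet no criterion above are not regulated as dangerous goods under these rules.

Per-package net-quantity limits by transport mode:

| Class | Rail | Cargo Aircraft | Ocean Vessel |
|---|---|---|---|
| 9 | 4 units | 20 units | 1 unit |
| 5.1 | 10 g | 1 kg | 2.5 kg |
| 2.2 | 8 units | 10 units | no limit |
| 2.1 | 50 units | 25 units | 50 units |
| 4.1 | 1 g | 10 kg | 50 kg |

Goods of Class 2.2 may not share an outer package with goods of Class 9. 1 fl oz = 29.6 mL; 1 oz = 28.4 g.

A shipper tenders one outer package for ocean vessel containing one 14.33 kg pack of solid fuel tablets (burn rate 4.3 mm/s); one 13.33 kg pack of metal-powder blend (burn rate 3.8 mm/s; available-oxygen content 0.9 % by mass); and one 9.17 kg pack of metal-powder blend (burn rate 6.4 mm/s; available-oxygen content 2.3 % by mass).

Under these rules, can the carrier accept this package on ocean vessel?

The solid fuel tablets have burn rate 4.3 mm/s, which is > 2.2 mm/s, so they are Class 4.1 (Flammable Solid).
With burn rate 3.8 mm/s (> 2.2 mm/s), the metal-powder blend falls in Class 4.1.
Metal-powder blend: burn rate 6.4 mm/s > 2.2 mm/s → Class 4.1 (Flammable Solid).
Total Class 4.1: 14.33 kg + 13.33 kg + 9.17 kg = 36.83 kg.
36.83 kg is within the ocean vessel limit of 50 kg for Class 4.1.

Yes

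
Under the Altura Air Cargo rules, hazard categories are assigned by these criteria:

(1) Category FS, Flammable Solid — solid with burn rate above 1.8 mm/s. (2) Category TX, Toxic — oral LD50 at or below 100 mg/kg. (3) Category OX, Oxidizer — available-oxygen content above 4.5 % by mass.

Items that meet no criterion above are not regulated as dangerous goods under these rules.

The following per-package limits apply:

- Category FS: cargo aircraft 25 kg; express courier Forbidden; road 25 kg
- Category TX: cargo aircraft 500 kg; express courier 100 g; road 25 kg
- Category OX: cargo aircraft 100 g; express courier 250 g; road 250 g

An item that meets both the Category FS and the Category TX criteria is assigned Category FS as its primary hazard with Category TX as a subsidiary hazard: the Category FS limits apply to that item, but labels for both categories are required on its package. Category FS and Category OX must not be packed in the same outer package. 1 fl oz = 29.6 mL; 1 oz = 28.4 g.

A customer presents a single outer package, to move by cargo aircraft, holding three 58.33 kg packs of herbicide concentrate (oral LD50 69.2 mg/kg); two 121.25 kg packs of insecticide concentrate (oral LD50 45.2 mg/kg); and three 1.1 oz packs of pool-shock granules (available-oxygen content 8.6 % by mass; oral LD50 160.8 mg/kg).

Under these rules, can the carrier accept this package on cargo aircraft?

Yes

Oral LD50 69.2 mg/kg meets the Category TX criterion (Toxic), so the herbicide concentrate is Category TX.
With oral LD50 45.2 mg/kg (≤ 100 mg/kg), the insecticide concentrate falls in Category TX.
Available-oxygen content 8.6 % by mass meets the Category OX criterion (Oxidizer), so the pool-shock granules are Category OX.
Category OX quantity: three 1.1 oz packs = 93.72 g.
93.72 g is within the cargo aircraft limit of 100 g for Category OX.
Total Category TX: (three 58.33 kg packs = 174.99 kg) + (two 121.25 kg packs = 242.5 kg) = 417.49 kg.
417.49 kg is within the cargo aircraft limit of 500 kg for Category TX.
The segregation rule (Category FS with Category OX) does not apply to Category OX with Category TX.
Every hazard category is within its cargo aircraft limit and no segregation rule is violated.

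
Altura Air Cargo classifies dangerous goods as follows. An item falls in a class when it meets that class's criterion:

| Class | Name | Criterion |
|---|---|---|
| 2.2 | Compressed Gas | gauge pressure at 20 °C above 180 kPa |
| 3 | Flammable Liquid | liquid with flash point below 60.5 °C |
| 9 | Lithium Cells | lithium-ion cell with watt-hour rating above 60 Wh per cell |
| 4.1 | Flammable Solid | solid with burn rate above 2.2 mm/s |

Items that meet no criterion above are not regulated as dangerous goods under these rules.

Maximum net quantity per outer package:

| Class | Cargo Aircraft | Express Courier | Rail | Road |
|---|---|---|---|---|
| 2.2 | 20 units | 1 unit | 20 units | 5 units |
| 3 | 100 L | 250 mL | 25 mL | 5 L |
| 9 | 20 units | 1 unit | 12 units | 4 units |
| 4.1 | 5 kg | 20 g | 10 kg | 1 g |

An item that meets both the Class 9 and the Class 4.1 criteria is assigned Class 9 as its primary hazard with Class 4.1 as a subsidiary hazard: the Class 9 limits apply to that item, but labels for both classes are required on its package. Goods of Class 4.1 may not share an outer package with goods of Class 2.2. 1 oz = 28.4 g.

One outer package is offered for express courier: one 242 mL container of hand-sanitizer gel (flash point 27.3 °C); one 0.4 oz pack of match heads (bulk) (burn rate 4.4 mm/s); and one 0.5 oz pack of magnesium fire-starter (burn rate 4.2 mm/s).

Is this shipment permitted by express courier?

No

Hand-sanitizer gel: flash point 27.3 °C < 60.5 °C → Class 3 (Flammable Liquid).
Burn rate 4.4 mm/s meets the Class 4.1 criterion (Flammable Solid), so the match heads (bulk) are Class 4.1.
Burn rate 4.2 mm/s meets the Class 4.1 criterion (Flammable Solid), so the magnesium fire-starter is Class 4.1.
Class 4.1 net quantity: (one 0.4 oz pack = 11.36 g) + (one 0.5 oz pack = 14.2 g) = 25.56 g.
25.56 g exceeds the express courier limit of 20 g for Class 4.1.
Class 3 quantity: 242 mL.
242 mL ≤ 250 mL (express courier limit, Class 3) — within limit.
The segregation rule (Class 4.1 with Class 2.2) does not apply to Class 4.1 with Class 3.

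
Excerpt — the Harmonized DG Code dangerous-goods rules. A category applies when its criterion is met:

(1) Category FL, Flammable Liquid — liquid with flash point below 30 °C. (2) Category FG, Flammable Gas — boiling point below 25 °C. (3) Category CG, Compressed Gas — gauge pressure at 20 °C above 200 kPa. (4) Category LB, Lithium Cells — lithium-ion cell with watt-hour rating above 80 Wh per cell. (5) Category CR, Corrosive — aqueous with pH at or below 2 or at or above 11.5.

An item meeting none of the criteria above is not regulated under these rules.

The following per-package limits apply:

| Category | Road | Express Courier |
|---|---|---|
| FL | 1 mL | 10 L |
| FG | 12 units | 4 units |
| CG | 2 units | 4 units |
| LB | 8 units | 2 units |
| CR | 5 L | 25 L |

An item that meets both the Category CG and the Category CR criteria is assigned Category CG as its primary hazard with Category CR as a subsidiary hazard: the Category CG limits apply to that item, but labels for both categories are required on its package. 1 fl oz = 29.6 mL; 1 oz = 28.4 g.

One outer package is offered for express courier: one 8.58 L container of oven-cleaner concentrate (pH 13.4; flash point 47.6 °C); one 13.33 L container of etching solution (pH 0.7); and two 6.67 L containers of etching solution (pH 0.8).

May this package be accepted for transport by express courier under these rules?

No

pH 13.4 meets the Category CR criterion (Corrosive), so the oven-cleaner concentrate is Category CR.
Etching solution: pH 0.7 ≤ 2 → Category CR (Corrosive).
pH 0.8 meets the Category CR criterion (Corrosive), so the etching solution is Category CR.
Total Category CR: 8.58 L + 13.33 L + (two 6.67 L containers = 13.34 L) = 35.25 L.
35.25 L exceeds the express courier limit of 25 L for Category CR.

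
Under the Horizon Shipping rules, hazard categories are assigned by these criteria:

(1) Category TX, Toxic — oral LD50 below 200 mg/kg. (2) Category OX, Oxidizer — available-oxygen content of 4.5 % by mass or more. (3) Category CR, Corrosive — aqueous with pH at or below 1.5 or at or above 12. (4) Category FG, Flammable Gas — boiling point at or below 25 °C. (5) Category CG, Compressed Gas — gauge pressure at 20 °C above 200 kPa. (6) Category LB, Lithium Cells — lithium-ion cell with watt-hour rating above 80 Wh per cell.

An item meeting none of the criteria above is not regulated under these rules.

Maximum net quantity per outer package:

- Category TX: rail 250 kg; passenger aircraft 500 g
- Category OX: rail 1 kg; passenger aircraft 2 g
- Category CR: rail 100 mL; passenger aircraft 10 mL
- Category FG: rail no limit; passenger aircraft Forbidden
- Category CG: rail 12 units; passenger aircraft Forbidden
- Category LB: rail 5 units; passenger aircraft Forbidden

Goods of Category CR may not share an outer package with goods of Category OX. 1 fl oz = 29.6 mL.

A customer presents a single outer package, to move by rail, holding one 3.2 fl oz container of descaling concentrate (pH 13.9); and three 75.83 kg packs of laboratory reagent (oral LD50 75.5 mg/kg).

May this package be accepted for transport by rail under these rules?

Yes

Descaling concentrate: pH 13.9 ≥ 12 → Category CR (Corrosive).
The laboratory reagent has oral LD50 75.5 mg/kg, which is < 200 mg/kg, so it is Category TX (Toxic).
Category CR quantity: one 3.2 fl oz container = 94.72 mL.
94.72 mL is within the rail limit of 100 mL for Category CR.
Category TX quantity: three 75.83 kg packs = 227.49 kg.
227.49 kg ≤ 250 kg (rail limit, Category TX) — within limit.
The segregation rule (Category CR with Category OX) does not apply to Category CR with Category TX.
Every hazard category is within its rail limit and no segregation rule is violated.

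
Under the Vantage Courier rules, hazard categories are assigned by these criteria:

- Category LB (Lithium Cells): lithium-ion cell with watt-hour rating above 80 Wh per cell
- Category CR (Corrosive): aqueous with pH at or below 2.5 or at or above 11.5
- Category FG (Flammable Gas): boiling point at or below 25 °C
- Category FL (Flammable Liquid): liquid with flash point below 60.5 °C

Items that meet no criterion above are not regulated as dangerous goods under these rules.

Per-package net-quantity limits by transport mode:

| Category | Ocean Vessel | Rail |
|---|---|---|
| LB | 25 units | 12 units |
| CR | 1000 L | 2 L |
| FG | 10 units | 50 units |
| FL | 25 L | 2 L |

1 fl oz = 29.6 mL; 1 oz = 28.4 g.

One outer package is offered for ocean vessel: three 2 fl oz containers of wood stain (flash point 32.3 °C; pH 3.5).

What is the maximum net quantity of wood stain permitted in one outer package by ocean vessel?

Wood stain: flash point 32.3 °C < 60.5 °C → Category FL (Flammable Liquid).
The ocean vessel limit for Category FL is 25 L.

25 L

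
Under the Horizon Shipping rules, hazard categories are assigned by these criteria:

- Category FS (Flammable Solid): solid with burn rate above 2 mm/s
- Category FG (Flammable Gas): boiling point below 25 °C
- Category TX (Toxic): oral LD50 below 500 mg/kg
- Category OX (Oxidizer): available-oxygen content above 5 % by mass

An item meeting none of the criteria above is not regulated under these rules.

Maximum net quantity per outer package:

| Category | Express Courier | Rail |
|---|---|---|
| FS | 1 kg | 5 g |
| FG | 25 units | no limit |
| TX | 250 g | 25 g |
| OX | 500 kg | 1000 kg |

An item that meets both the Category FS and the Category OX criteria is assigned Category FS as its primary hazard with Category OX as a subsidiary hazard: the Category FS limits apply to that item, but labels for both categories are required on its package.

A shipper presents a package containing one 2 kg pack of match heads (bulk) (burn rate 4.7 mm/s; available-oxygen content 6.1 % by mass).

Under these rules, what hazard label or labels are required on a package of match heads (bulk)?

Category FS and OX

Match heads (bulk): burn rate 4.7 mm/s > 2 mm/s → Category FS (Flammable Solid).
With available-oxygen content 6.1 % by mass (> 5 % by mass), the match heads (bulk) fall in Category OX.
By the precedence rule Category FS is primary and Category OX is subsidiary, and that rule requires both labels on the package.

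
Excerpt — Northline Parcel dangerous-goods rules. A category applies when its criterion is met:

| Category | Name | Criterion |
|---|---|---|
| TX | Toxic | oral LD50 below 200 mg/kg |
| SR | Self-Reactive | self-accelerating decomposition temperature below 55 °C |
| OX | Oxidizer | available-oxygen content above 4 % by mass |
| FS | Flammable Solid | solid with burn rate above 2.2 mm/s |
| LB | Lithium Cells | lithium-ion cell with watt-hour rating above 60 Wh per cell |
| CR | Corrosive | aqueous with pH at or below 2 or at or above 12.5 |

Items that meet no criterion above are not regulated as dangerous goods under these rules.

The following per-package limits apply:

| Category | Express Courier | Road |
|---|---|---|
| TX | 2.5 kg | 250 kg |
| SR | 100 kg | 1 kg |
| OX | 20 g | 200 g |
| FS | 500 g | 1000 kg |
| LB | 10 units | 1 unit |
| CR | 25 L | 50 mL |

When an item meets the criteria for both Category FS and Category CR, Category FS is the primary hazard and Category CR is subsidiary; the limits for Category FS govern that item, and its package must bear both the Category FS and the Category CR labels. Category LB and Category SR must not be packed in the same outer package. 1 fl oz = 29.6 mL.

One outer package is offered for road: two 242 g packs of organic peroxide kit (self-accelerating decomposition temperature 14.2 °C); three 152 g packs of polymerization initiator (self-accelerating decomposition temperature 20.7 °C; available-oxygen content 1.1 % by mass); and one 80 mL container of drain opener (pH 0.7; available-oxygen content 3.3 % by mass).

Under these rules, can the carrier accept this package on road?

Self-accelerating decomposition temperature 14.2 °C meets the Category SR criterion (Self-Reactive), so the organic peroxide kit is Category SR.
Polymerization initiator: self-accelerating decomposition temperature 20.7 °C < 55 °C → Category SR (Self-Reactive).
Drain opener: pH 0.7 ≤ 2 → Category CR (Corrosive).
Category SR net quantity: (two 242 g packs = 484 g) + (three 152 g packs = 456 g) = 940 g.
940 g ≤ 1 kg (road limit, Category SR) — within limit.
Category CR quantity: 80 mL.
80 mL > 50 mL (road limit, Category CR) — over the limit.
The segregation rule (Category LB with Category SR) does not apply to Category SR with Category CR.

No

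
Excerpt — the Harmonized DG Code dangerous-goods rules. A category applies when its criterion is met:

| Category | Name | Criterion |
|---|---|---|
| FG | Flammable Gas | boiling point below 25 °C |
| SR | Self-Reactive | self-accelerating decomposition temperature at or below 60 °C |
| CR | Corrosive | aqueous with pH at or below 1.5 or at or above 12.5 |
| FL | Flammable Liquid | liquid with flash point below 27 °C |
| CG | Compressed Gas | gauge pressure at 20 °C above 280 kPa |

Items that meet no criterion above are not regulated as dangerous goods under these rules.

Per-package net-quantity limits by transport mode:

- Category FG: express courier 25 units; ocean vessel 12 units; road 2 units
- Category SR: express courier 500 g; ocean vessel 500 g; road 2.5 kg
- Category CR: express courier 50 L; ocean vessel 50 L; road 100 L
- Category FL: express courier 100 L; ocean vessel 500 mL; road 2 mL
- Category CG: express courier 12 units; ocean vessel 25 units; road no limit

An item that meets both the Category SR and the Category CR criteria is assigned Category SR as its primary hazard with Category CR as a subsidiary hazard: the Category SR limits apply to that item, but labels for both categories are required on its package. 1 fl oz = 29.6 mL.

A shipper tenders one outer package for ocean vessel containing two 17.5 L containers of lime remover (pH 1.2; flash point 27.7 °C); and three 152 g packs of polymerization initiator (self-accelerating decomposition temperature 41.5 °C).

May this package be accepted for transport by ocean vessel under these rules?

The lime remover has pH 1.2, which is ≤ 1.5, so it is Category CR (Corrosive).
Self-accelerating decomposition temperature 41.5 °C meets the Category SR criterion (Self-Reactive), so the polymerization initiator is Category SR.
Category CR quantity: two 17.5 L containers = 35 L.
35 L is within the ocean vessel limit of 50 L for Category CR.
Category SR quantity: three 152 g packs = 456 g.
456 g is within the ocean vessel limit of 500 g for Category SR.
Every hazard category is within its ocean vessel limit and no segregation rule is violated.

Yes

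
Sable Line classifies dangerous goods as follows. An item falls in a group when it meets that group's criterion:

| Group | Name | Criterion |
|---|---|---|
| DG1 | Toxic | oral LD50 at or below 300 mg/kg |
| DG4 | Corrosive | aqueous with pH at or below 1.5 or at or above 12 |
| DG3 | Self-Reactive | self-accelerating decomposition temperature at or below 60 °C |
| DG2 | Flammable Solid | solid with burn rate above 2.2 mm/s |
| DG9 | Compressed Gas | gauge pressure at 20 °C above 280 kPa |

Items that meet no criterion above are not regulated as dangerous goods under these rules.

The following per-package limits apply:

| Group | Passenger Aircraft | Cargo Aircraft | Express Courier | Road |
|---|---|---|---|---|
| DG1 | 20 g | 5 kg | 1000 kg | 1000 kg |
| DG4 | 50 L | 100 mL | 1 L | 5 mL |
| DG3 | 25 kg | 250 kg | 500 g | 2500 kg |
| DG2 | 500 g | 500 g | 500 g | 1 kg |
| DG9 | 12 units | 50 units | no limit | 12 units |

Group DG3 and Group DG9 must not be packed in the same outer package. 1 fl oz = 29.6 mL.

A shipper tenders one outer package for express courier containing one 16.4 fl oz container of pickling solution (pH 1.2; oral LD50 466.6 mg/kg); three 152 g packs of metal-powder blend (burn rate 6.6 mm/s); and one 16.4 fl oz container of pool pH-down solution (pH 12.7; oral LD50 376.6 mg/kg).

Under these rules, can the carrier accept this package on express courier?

With pH 1.2 (≤ 1.5), the pickling solution falls in Group DG4.
Metal-powder blend: burn rate 6.6 mm/s > 2.2 mm/s → Group DG2 (Flammable Solid).
Pool pH-down solution: pH 12.7 ≥ 12 → Group DG4 (Corrosive).
Total Group DG4: (one 16.4 fl oz container = 485.44 mL) + (one 16.4 fl oz container = 485.44 mL) = 970.88 mL.
That is within the Group DG4 express courier limit of 1 L.
Group DG2 quantity: three 152 g packs = 456 g.
456 g is within the express courier limit of 500 g for Group DG2.
The segregation rule (Group DG3 with Group DG9) does not apply to Group DG4 with Group DG2.
Every hazard group is within its express courier limit and no segregation rule is violated.

Yes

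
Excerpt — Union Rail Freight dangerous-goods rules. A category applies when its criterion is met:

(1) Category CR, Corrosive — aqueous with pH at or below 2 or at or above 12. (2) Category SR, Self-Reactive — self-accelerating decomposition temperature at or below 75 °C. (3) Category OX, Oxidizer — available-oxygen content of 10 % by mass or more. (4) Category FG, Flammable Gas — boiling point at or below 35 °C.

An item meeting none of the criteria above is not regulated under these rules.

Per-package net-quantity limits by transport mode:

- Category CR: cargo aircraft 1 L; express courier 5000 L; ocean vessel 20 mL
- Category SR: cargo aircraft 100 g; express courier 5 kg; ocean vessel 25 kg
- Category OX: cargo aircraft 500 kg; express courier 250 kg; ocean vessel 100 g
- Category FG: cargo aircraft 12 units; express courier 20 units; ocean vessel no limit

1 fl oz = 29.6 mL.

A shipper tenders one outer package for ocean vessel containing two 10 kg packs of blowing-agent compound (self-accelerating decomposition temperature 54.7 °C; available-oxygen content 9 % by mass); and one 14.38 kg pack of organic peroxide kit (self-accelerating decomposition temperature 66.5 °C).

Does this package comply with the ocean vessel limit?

Blowing-agent compound: self-accelerating decomposition temperature 54.7 °C ≤ 75 °C → Category SR (Self-Reactive).
Self-accelerating decomposition temperature 66.5 °C meets the Category SR criterion (Self-Reactive), so the organic peroxide kit is Category SR.
Total Category SR: (two 10 kg packs = 20 kg) + 14.38 kg = 34.38 kg.
That exceeds the Category SR ocean vessel limit of 25 kg.

No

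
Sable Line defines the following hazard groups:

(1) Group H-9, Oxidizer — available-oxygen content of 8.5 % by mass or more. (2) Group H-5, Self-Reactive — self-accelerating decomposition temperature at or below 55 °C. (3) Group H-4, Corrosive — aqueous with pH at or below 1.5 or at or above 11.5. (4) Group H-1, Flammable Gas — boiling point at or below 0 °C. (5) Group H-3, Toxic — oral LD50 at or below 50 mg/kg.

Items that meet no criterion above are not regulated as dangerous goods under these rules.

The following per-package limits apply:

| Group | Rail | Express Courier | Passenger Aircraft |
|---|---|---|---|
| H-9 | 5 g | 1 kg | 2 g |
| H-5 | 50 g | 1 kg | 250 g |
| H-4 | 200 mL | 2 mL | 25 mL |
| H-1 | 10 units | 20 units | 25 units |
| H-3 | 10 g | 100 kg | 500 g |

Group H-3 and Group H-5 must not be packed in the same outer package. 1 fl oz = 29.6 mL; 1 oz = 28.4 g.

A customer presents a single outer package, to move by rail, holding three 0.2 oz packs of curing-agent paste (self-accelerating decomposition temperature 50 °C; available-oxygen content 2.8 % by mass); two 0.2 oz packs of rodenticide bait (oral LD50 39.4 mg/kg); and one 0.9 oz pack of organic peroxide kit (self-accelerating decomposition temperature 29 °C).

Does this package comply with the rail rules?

The curing-agent paste has self-accelerating decomposition temperature 50 °C, which is ≤ 55 °C, so it is Group H-5 (Self-Reactive).
Rodenticide bait: oral LD50 39.4 mg/kg ≤ 50 mg/kg → Group H-3 (Toxic).
Organic peroxide kit: self-accelerating decomposition temperature 29 °C ≤ 55 °C → Group H-5 (Self-Reactive).
Group H-3 quantity: two 0.2 oz packs = 11.36 g.
That exceeds the Group H-3 rail limit of 10 g.
Group H-5 net quantity: (three 0.2 oz packs = 17.04 g) + (one 0.9 oz pack = 25.56 g) = 42.6 g.
42.6 g ≤ 50 g (rail limit, Group H-5) — within limit.
Group H-3 and Group H-5 may not share an outer package.

No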